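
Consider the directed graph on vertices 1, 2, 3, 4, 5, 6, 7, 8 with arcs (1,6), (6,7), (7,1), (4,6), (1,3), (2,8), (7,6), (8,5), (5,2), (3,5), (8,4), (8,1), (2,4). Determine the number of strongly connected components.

1

{1, 2, 3, 4, 5, 6, 7, 8} are all mutually reachable — one SCC of size 8.
That gives 1 strongly connected component.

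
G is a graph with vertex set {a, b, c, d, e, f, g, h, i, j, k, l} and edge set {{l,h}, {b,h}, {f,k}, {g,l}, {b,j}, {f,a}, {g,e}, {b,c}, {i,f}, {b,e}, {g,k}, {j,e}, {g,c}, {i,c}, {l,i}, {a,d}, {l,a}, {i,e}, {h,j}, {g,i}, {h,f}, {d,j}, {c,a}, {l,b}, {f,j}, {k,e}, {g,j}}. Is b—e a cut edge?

No

After removing b—e, the path b-j-e still connects them, so the edge is not a bridge.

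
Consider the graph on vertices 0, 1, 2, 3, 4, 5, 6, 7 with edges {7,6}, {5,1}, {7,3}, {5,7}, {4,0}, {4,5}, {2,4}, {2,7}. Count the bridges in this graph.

The edges on the cycle 2-4-5-7-2 are not bridges since each lies on that cycle.
But removing 4—0 disconnects 4 from 0; removing 7—3 disconnects 7 from 3; removing 5—1 disconnects 5 from 1; removing 7—6 disconnects 7 from 6 — these are bridges.
That makes 4 bridges.

4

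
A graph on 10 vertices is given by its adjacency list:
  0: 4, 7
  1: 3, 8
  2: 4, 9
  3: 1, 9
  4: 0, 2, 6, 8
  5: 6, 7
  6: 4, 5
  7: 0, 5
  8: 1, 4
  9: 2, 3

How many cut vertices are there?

Removing 4 increases the component count from 1 to 2, so 4 is a cut vertex.
By contrast removing 5 leaves 1 component; it is not a cut vertex. No other vertex is a cut vertex either.

1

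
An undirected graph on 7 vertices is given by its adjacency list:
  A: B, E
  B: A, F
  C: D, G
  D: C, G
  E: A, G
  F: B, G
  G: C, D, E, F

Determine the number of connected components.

1

Starting from A we can reach A, B, C, D, E, F, G. That is one component of size 7.
Total: 1 component.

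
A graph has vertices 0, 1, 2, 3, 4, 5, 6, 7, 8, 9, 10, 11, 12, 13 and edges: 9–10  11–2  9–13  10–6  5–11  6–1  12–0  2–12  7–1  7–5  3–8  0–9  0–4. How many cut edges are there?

The edges on the cycle 7-5-11-2-12-0-9-10-6-1-7 are not bridges since each lies on that cycle.
But removing 13–9 disconnects 13 from 9; removing 4–0 disconnects 4 from 0; removing 3–8 disconnects 3 from 8 — these are bridges.
That makes 3 bridges.

3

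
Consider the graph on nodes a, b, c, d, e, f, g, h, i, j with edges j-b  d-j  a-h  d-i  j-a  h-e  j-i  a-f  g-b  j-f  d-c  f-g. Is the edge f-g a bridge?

No

After removing f-g, the path f-j-b-g still connects them, so the edge is not a bridge.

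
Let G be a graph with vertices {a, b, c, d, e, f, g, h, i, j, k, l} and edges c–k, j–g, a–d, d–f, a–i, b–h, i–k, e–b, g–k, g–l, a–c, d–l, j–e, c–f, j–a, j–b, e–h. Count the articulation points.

Removing j increases the component count from 1 to 2, so j is a cut vertex.
By contrast removing b leaves 1 component; it is not a cut vertex. No other vertex is a cut vertex either.

1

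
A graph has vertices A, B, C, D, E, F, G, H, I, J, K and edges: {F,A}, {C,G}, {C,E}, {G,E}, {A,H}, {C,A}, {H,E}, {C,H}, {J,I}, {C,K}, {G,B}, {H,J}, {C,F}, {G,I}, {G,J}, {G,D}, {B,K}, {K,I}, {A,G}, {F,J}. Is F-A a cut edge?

After removing F-A, the path F-C-A still connects them, so the edge is not a bridge.

No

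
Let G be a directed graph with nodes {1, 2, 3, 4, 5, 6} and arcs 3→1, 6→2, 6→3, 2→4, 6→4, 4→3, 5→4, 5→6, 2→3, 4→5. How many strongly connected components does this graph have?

{2, 4, 5, 6} are all mutually reachable — one SCC of size 4.
{3} is an SCC by itself.
{1} is an SCC by itself.
That gives 3 strongly connected components.

3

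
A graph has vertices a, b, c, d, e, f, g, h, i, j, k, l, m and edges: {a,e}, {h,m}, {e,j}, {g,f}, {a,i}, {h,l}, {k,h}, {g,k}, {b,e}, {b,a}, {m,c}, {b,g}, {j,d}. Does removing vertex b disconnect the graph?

Deleting b raises the number of components from 1 to 2, so b is a cut vertex.

Yes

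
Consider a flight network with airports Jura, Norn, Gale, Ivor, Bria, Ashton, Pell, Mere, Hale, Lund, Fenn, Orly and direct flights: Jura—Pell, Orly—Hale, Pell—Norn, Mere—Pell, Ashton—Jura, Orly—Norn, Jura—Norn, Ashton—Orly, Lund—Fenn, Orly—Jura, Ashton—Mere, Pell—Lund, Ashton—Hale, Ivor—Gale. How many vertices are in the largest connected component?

9

Bria is isolated — a component by itself.
Starting from Gale we can reach Gale, Ivor. That is one component of size 2.
Starting from Fenn we can reach Fenn, Hale, Jura, Lund, Mere, Norn, Orly, Pell, Ashton. That is one component of size 9.
The largest has 9 vertices.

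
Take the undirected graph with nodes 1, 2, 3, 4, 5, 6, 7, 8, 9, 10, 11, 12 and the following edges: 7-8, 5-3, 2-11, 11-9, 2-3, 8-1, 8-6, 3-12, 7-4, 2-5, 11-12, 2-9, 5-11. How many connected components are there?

3

10 is isolated — a component by itself.
Starting from 1 we can reach 1, 4, 6, 7, 8. That is one component of size 5.
Starting from 2 we can reach 2, 3, 5, 9, 11, 12. That is one component of size 6.
Total: 3 components.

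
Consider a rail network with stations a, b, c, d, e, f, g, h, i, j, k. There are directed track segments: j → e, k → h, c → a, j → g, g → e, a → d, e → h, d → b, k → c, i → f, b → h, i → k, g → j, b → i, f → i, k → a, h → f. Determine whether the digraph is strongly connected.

No

There is no directed path from a to e, so the graph is not strongly connected.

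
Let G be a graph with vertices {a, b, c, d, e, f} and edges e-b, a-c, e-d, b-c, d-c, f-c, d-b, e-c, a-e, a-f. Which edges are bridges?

The edges on the cycle e-d-b-e are not bridges since each lies on that cycle.
Every edge lies on some cycle, so there are no bridges.

none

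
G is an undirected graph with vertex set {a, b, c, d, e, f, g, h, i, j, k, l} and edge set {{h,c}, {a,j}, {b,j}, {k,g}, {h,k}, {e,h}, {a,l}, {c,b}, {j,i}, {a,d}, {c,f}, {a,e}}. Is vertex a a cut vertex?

Yes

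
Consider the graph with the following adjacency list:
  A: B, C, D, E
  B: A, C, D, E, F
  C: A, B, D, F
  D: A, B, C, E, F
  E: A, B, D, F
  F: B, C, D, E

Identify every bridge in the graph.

The edges on the cycle E-B-C-A-E are not bridges since each lies on that cycle.
Every edge lies on some cycle, so there are no bridges.

none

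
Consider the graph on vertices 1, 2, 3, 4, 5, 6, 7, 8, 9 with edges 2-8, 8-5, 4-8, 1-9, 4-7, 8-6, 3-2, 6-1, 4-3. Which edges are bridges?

1-6, 1-9, 4-7, 5-8, 6-8

The edges on the cycle 4-3-2-8-4 are not bridges since each lies on that cycle.
But removing 8-5 disconnects 8 from 5; removing 4-7 disconnects 4 from 7; removing 9-1 disconnects 9 from 1; removing 8-6 disconnects 8 from 6 — these are bridges.
In total 5 edges are bridges.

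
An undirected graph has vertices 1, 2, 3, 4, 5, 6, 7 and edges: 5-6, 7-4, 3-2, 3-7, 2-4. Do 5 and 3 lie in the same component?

No

The component containing 5 is {5, 6}, and 3 is not in it.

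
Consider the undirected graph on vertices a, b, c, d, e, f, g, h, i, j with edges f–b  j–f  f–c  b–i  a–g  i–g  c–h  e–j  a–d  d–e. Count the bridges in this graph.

2

The edges on the cycle a-d-e-j-f-b-i-g-a are not bridges since each lies on that cycle.
But removing c–h disconnects c from h; removing c–f disconnects c from f — these are bridges.
That makes 2 bridges.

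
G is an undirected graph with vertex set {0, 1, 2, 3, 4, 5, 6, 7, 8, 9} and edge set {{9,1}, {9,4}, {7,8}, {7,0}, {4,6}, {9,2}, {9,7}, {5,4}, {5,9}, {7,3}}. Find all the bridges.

The edges on the cycle 5-9-4-5 are not bridges since each lies on that cycle.
But removing 9-1 disconnects 9 from 1; removing 7-3 disconnects 7 from 3; removing 8-7 disconnects 8 from 7; removing 4-6 disconnects 4 from 6 — these are bridges.
In total 7 edges are bridges.

0-7, 1-9, 2-9, 3-7, 4-6, 7-8, 7-9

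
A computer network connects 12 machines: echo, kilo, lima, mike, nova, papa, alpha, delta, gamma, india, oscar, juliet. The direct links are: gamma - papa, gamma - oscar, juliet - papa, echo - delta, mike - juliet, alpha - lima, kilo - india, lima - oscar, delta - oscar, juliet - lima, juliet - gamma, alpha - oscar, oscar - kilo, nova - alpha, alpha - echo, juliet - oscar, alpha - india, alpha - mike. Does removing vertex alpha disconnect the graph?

Yes

Deleting alpha raises the number of components from 1 to 2, so alpha is a cut vertex.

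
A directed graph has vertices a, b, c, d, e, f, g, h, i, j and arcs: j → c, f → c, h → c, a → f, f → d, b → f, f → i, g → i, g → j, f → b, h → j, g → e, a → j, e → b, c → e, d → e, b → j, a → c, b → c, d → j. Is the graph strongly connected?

No

There is no directed path from j to h, so the graph is not strongly connected.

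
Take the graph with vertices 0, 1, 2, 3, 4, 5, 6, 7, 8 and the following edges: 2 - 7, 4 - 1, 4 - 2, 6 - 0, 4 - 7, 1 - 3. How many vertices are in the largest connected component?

8 is isolated — a component by itself.
5 is isolated — a component by itself.
Starting from 0 we can reach 0, 6. That is one component of size 2.
Starting from 1 we can reach 1, 2, 3, 4, 7. That is one component of size 5.
The largest has 5 vertices.

5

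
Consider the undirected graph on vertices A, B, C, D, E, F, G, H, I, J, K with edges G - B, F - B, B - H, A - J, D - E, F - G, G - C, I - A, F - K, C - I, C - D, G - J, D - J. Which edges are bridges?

B-H, D-E, F-K

The edges on the cycle G-C-D-J-G are not bridges since each lies on that cycle.
But removing F - K disconnects F from K; removing D - E disconnects D from E; removing B - H disconnects B from H — these are bridges.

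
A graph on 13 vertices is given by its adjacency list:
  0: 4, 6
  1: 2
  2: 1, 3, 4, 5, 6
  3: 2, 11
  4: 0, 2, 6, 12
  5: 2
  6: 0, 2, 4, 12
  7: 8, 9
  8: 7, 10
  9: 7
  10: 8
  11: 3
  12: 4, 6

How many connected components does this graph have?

Starting from 7 we can reach 7, 8, 9, 10. That is one component of size 4.
Starting from 0 we can reach 0, 1, 2, 3, 4, 5, 6, 11, 12. That is one component of size 9.
Total: 2 components.

2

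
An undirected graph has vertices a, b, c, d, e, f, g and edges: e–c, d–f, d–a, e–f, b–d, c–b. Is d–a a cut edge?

Removing d–a leaves no path between d and a: the component count goes from 2 to 3. So it is a bridge.

Yes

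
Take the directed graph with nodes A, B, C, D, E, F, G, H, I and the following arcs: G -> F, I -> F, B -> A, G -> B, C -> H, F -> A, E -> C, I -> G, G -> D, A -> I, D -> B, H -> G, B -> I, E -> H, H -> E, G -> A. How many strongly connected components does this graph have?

2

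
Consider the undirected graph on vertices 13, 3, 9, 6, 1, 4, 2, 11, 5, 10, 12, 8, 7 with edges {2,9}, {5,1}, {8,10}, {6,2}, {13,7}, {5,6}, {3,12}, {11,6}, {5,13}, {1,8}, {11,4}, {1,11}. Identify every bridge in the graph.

The edges on the cycle 5-1-11-6-5 are not bridges since each lies on that cycle.
But removing 6—2 disconnects 6 from 2; removing 9—2 disconnects 9 from 2; removing 3—12 disconnects 3 from 12; removing 11—4 disconnects 11 from 4 — these are bridges.
In total 8 edges are bridges.

1-8, 10-8, 11-4, 12-3, 13-5, 13-7, 2-6, 2-9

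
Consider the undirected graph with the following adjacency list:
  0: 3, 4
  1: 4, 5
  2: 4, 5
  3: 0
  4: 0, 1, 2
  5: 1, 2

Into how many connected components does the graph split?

1

Starting from 0 we can reach 0, 1, 2, 3, 4, 5. That is one component of size 6.
Total: 1 component.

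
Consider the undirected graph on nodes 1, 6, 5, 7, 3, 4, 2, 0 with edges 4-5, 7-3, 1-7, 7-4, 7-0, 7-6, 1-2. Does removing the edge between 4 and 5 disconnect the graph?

Yes

Removing 4-5 leaves no path between 4 and 5: the component count goes from 1 to 2. So it is a bridge.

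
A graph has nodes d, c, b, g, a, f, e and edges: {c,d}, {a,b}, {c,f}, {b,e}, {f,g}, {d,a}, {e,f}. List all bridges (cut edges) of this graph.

The edges on the cycle c-d-a-b-e-f-c are not bridges since each lies on that cycle.
But removing f–g disconnects f from g — this is a bridge.

f-g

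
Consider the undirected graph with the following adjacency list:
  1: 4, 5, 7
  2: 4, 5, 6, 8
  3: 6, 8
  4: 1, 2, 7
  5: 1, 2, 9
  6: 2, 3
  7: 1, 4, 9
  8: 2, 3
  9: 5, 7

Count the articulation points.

Removing 2 increases the component count from 1 to 2, so 2 is a cut vertex.
By contrast removing 1 leaves 1 component; it is not a cut vertex. No other vertex is a cut vertex either.

1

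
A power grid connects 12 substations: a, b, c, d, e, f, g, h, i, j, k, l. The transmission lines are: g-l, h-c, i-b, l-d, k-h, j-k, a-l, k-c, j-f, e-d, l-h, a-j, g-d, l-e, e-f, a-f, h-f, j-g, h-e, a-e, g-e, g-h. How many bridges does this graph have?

1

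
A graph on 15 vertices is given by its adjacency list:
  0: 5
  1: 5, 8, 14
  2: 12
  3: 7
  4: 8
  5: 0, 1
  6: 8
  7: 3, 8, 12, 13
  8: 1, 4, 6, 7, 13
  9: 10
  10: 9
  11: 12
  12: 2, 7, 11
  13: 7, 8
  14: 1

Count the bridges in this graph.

The edges on the cycle 13-7-8-13 are not bridges since each lies on that cycle.
But removing 8-1 disconnects 8 from 1; removing 8-6 disconnects 8 from 6; removing 7-3 disconnects 7 from 3; removing 12-2 disconnects 12 from 2 — these are bridges.
In total 11 edges are bridges.

11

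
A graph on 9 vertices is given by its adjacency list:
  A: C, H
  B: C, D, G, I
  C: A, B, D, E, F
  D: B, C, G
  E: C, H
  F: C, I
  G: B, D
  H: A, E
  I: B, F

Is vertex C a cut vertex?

Deleting C raises the number of components from 1 to 2, so C is a cut vertex.

Yes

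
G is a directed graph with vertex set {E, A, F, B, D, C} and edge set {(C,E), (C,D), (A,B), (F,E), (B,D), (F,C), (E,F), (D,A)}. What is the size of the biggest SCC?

3

{A, B, D} are all mutually reachable — one SCC of size 3.
{C, E, F} are all mutually reachable — one SCC of size 3.
The largest has 3 vertices.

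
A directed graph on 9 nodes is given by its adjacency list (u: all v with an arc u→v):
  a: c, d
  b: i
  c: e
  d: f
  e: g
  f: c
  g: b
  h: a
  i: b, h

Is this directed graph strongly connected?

Yes

From c we can reach every vertex (a, b, c, d, e, f, g, h, i), and every vertex can reach c (a, b, c, d, e, f, g, h, i). So the whole graph is one strongly connected component.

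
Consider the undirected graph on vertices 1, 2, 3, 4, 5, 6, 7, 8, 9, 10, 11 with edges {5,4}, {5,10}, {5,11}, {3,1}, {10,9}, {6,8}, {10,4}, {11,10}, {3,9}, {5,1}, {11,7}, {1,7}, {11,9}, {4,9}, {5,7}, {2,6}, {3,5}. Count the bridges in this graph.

2

The edges on the cycle 5-1-7-5 are not bridges since each lies on that cycle.
But removing 2—6 disconnects 2 from 6; removing 6—8 disconnects 6 from 8 — these are bridges.
That makes 2 bridges.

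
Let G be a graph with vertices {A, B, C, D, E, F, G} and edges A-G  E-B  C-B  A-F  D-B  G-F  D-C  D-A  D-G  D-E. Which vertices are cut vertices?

D

Removing D increases the component count from 1 to 2, so D is a cut vertex.
By contrast removing B leaves 1 component; it is not a cut vertex. No other vertex is a cut vertex either.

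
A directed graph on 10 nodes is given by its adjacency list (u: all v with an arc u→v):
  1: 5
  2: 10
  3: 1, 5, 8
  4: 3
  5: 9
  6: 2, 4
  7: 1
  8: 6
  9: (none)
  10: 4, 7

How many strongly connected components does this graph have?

{2, 3, 4, 6, 8, 10} are all mutually reachable — one SCC of size 6.
{9} is an SCC by itself.
{1} is an SCC by itself.
{5} is an SCC by itself.
{7} is an SCC by itself.
That gives 5 strongly connected components.

5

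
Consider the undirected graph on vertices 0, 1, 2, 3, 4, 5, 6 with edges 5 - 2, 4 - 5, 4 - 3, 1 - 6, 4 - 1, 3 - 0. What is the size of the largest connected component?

7

Starting from 0 we can reach 0, 1, 2, 3, 4, 5, 6. That is one component of size 7.
The largest has 7 vertices.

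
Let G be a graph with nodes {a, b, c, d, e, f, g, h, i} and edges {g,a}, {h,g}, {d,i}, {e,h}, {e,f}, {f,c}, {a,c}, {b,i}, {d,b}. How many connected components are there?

Starting from b we can reach b, d, i. That is one component of size 3.
Starting from a we can reach a, c, e, f, g, h. That is one component of size 6.
Total: 2 components.

2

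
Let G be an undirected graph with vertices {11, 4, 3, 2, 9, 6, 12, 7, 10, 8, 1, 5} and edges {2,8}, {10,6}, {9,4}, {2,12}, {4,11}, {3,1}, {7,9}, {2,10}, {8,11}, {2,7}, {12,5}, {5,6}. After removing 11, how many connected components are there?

2

With 11 gone, the remaining components are: {1, 3}; {2, 4, 5, 6, 7, 8, 9, 10, 12}.
That is 2 components.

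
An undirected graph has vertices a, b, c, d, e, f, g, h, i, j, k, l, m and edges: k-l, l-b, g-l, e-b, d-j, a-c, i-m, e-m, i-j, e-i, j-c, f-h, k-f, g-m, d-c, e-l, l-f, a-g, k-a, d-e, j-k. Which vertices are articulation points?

f

Removing f increases the component count from 1 to 2, so f is a cut vertex.
By contrast removing i leaves 1 component; it is not a cut vertex. No other vertex is a cut vertex either.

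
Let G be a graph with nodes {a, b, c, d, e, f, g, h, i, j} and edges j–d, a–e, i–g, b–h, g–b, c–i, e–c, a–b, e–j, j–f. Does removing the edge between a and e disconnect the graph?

No

After removing a–e, the path a-b-g-i-c-e still connects them, so the edge is not a bridge.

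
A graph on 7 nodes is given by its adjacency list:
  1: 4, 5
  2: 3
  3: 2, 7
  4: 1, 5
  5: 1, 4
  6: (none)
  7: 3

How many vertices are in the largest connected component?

6 is isolated — a component by itself.
Starting from 2 we can reach 2, 3, 7. That is one component of size 3.
Starting from 1 we can reach 1, 4, 5. That is one component of size 3.
The largest has 3 vertices.

3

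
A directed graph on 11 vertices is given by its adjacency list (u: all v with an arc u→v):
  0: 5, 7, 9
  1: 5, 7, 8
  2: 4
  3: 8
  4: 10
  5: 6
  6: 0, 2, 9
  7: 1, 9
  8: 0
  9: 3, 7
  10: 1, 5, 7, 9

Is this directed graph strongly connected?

From 0 we can reach every vertex (0, 1, 2, 3, 4, 5, 6, 7, 8, 9, 10), and every vertex can reach 0 (0, 1, 2, 3, 4, 5, 6, 7, 8, 9, 10). So the whole graph is one strongly connected component.

Yes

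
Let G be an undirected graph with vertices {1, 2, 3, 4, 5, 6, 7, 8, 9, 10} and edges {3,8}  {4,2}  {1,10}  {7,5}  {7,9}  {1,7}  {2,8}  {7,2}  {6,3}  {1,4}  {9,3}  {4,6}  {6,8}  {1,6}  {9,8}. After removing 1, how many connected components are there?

With 1 gone, the remaining components are: {10}; {2, 3, 4, 5, 6, 7, 8, 9}.
That is 2 components.

2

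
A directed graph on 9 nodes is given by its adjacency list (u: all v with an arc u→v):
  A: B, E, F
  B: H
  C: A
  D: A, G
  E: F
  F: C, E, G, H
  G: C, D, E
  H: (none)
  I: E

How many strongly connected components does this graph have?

{A, C, D, E, F, G} are all mutually reachable — one SCC of size 6.
{I} is an SCC by itself.
{B} is an SCC by itself.
{H} is an SCC by itself.
That gives 4 strongly connected components.

4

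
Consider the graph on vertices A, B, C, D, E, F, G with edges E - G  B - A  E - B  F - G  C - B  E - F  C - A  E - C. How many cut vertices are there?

Removing E increases the component count from 2 to 3, so E is a cut vertex.
By contrast removing F leaves 2 components; it is not a cut vertex. No other vertex is a cut vertex either.

1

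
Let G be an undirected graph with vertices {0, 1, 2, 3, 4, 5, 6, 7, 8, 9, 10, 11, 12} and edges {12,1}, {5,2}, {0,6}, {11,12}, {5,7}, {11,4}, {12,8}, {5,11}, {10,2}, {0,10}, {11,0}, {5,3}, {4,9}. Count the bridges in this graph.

The edges on the cycle 5-11-0-10-2-5 are not bridges since each lies on that cycle.
But removing 11 - 12 disconnects 11 from 12; removing 5 - 3 disconnects 5 from 3; removing 5 - 7 disconnects 5 from 7; removing 8 - 12 disconnects 8 from 12 — these are bridges.
In total 8 edges are bridges.

8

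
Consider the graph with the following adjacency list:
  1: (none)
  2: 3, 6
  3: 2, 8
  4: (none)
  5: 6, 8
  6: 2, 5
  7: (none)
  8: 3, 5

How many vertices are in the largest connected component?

5

4 is isolated — a component by itself.
1 is isolated — a component by itself.
7 is isolated — a component by itself.
Starting from 2 we can reach 2, 3, 5, 6, 8. That is one component of size 5.
The largest has 5 vertices.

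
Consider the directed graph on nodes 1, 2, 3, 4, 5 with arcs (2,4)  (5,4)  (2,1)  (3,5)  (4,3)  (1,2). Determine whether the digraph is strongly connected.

There is no directed path from 4 to 1, so the graph is not strongly connected.

No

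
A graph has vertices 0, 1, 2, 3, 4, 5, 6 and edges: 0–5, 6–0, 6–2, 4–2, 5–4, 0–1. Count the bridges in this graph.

The edges on the cycle 6-0-5-4-2-6 are not bridges since each lies on that cycle.
But removing 0–1 disconnects 0 from 1 — this is a bridge.

1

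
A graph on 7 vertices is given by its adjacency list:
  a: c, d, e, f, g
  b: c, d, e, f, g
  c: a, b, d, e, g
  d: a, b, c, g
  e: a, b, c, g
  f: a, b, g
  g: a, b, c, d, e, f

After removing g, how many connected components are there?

With g gone, the remaining components are: {a, b, c, d, e, f}.
That is 1 component.

1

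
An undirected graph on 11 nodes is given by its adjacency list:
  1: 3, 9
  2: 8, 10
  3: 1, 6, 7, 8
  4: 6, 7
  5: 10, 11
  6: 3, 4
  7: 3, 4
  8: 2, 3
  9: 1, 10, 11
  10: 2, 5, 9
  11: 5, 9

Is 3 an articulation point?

Deleting 3 raises the number of components from 1 to 2, so 3 is a cut vertex.

Yes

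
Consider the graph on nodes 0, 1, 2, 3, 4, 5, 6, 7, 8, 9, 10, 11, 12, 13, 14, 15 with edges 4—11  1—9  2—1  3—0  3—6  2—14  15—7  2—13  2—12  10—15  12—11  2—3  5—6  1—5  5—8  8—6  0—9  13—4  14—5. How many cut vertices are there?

2

Removing 2 increases the component count from 2 to 3, so 2 is a cut vertex.
Removing 15 increases the component count from 2 to 3, so 15 is a cut vertex.
By contrast removing 14 leaves 2 components; it is not a cut vertex. No other vertex is a cut vertex either.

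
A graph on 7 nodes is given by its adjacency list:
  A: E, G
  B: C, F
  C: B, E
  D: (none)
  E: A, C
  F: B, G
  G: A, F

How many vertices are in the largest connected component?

6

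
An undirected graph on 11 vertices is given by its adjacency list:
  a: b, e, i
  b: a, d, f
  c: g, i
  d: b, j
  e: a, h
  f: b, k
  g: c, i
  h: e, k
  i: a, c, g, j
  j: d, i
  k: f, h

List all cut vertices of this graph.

Removing i increases the component count from 1 to 2, so i is a cut vertex.
By contrast removing j leaves 1 component; it is not a cut vertex. No other vertex is a cut vertex either.

i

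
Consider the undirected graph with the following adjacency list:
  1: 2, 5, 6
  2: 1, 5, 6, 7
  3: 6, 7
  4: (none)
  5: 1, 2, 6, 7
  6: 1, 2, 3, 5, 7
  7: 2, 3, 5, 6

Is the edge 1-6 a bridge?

After removing 1-6, the path 1-5-6 still connects them, so the edge is not a bridge.

No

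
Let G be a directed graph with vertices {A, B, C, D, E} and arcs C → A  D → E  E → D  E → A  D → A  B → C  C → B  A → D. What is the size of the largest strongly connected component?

3

{A, D, E} are all mutually reachable — one SCC of size 3.
{B, C} are all mutually reachable — one SCC of size 2.
The largest has 3 vertices.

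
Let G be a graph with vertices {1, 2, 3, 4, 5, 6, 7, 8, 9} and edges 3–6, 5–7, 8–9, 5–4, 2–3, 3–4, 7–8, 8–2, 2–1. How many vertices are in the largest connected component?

Starting from 1 we can reach 1, 2, 3, 4, 5, 6, 7, 8, 9. That is one component of size 9.
The largest has 9 vertices.

9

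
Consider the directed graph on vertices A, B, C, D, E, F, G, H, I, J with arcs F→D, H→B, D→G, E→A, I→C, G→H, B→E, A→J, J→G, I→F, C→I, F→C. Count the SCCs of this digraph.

{A, B, E, G, H, J} are all mutually reachable — one SCC of size 6.
{C, F, I} are all mutually reachable — one SCC of size 3.
{D} is an SCC by itself.
That gives 3 strongly connected components.

3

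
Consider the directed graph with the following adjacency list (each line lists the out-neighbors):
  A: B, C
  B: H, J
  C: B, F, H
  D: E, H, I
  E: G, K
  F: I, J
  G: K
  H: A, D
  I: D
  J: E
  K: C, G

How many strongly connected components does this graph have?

1

{A, B, C, D, E, F, G, H, I, J, K} are all mutually reachable — one SCC of size 11.
That gives 1 strongly connected component.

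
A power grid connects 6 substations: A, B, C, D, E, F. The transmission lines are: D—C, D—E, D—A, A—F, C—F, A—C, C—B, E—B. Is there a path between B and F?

From B we can reach A, B, C, D, E, F, which includes F.

Yes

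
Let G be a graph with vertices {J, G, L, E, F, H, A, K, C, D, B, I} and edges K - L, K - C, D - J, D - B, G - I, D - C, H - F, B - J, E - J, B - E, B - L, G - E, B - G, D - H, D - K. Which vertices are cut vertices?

Removing D increases the component count from 2 to 3, so D is a cut vertex.
Removing G increases the component count from 2 to 3, so G is a cut vertex.
Removing H increases the component count from 2 to 3, so H is a cut vertex.
By contrast removing B leaves 2 components; it is not a cut vertex. No other vertex is a cut vertex either.

D, G, H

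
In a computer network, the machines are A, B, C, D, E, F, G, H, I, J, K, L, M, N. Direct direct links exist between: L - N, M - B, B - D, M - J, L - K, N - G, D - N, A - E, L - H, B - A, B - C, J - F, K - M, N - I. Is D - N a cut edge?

After removing D - N, the path D-B-M-K-L-N still connects them, so the edge is not a bridge.

No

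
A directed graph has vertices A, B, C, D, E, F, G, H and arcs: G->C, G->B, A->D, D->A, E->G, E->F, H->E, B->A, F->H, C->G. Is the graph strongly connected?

No

There is no directed path from C to F, so the graph is not strongly connected.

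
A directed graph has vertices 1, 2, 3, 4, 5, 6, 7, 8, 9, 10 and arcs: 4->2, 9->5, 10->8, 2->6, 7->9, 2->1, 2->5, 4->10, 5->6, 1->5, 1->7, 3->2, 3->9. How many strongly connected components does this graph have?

10

{8} is an SCC by itself.
{7} is an SCC by itself.
{10} is an SCC by itself.
{6} is an SCC by itself.
{2} is an SCC by itself.
(and 5 more singleton SCCs)
That gives 10 strongly connected components.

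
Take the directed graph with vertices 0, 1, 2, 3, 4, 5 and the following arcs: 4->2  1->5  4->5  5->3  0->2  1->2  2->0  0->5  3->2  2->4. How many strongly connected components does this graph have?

2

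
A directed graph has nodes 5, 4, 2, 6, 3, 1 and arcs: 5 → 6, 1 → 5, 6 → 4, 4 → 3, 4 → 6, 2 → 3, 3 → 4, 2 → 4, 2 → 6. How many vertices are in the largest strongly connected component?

3

{3, 4, 6} are all mutually reachable — one SCC of size 3.
{5} is an SCC by itself.
{2} is an SCC by itself.
{1} is an SCC by itself.
The largest has 3 vertices.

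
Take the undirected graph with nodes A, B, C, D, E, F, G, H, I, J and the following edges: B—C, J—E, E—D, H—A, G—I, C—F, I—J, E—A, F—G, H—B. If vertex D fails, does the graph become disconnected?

No

Deleting D leaves 1 component (was 1), so D is not a cut vertex.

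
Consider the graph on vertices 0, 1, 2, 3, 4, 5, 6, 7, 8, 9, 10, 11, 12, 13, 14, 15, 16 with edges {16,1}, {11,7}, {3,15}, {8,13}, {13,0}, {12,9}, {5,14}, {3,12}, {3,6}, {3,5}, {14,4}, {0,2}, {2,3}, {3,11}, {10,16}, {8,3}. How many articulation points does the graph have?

6

Removing 3 increases the component count from 2 to 7, so 3 is a cut vertex.
Removing 5 increases the component count from 2 to 3, so 5 is a cut vertex.
Removing 11 increases the component count from 2 to 3, so 11 is a cut vertex.
Likewise 12, 14, 16 are cut vertices.
By contrast removing 8 leaves 2 components; it is not a cut vertex. No other vertex is a cut vertex either.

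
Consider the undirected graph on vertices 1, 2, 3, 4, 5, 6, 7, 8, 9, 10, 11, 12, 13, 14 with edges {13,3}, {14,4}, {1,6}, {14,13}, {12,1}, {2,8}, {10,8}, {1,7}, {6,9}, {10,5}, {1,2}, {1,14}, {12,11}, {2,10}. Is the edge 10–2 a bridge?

No

After removing 10–2, the path 10-8-2 still connects them, so the edge is not a bridge.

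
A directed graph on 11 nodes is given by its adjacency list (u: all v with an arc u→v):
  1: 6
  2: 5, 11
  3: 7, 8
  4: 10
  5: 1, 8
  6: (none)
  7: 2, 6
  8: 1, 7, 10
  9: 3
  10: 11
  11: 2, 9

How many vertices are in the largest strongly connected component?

8

{2, 3, 5, 7, 8, 9, 10, 11} are all mutually reachable — one SCC of size 8.
{1} is an SCC by itself.
{6} is an SCC by itself.
{4} is an SCC by itself.
The largest has 8 vertices.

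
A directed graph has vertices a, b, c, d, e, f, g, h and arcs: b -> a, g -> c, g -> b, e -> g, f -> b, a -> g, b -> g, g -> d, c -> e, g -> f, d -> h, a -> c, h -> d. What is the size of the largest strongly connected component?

6

{a, b, c, e, f, g} are all mutually reachable — one SCC of size 6.
{d, h} are all mutually reachable — one SCC of size 2.
The largest has 6 vertices.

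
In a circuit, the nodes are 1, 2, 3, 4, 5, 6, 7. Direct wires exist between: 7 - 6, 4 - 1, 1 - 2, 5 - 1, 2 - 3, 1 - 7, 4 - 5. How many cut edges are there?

The edges on the cycle 4-5-1-4 are not bridges since each lies on that cycle.
But removing 1 - 2 disconnects 1 from 2; removing 2 - 3 disconnects 2 from 3; removing 7 - 6 disconnects 7 from 6; removing 1 - 7 disconnects 1 from 7 — these are bridges.
That makes 4 bridges.

4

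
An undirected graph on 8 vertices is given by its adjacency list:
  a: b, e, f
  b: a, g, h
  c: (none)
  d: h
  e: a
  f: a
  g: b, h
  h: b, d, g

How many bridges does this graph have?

The edges on the cycle h-g-b-h are not bridges since each lies on that cycle.
But removing a-e disconnects a from e; removing a-f disconnects a from f; removing b-a disconnects b from a; removing h-d disconnects h from d — these are bridges.
That makes 4 bridges.

4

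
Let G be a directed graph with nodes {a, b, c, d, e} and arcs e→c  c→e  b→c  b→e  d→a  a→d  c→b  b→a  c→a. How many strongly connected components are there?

{b, c, e} are all mutually reachable — one SCC of size 3.
{a, d} are all mutually reachable — one SCC of size 2.
That gives 2 strongly connected components.

2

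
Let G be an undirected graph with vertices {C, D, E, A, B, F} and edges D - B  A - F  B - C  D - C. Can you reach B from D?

Yes

From D we can reach B, C, D, which includes B.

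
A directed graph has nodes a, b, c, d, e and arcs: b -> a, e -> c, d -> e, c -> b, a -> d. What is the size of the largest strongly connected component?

{a, b, c, d, e} are all mutually reachable — one SCC of size 5.
The largest has 5 vertices.

5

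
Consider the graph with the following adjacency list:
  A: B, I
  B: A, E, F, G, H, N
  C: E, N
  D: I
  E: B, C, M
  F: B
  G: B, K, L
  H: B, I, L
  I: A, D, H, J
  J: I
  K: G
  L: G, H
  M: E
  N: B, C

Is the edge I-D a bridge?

Removing I-D leaves no path between I and D: the component count goes from 1 to 2. So it is a bridge.

Yes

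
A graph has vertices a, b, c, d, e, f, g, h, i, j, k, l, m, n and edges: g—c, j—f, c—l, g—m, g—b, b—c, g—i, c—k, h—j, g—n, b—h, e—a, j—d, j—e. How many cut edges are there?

The edges on the cycle g-b-c-g are not bridges since each lies on that cycle.
But removing l—c disconnects l from c; removing g—n disconnects g from n; removing j—e disconnects j from e; removing j—d disconnects j from d — these are bridges.
In total 11 edges are bridges.

11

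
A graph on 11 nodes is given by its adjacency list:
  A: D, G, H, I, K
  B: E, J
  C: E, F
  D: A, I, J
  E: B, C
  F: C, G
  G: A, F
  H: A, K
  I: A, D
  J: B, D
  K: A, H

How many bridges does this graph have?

0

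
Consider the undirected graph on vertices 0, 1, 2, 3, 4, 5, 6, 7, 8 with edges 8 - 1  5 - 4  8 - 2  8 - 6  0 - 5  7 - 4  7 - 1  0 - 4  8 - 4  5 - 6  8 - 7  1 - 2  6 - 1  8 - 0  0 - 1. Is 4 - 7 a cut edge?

After removing 4 - 7, the path 4-8-7 still connects them, so the edge is not a bridge.

No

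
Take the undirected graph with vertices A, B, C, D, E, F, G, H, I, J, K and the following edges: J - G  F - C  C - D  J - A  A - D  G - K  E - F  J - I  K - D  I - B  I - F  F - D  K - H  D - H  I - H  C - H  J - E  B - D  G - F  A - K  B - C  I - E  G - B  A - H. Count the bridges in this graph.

0

The edges on the cycle J-G-F-E-J are not bridges since each lies on that cycle.
Every edge lies on some cycle, so there are no bridges.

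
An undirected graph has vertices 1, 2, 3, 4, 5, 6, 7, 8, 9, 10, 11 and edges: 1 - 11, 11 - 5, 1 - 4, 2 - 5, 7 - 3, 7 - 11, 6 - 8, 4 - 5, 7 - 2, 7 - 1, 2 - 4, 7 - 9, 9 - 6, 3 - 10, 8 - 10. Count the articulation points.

1

Removing 7 increases the component count from 1 to 2, so 7 is a cut vertex.
By contrast removing 5 leaves 1 component; it is not a cut vertex. No other vertex is a cut vertex either.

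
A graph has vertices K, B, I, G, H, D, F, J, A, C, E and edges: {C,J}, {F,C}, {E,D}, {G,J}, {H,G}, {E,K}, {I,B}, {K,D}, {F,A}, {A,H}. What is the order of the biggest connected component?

6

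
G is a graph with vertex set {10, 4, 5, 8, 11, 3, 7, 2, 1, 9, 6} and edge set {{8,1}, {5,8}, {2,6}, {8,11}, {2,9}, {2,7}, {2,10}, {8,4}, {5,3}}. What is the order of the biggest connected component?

6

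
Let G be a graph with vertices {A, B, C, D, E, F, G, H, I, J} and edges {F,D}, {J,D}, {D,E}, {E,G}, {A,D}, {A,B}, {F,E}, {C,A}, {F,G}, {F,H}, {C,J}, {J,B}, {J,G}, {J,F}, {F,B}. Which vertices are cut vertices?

F

Removing F increases the component count from 2 to 3, so F is a cut vertex.
By contrast removing H leaves 2 components; it is not a cut vertex. No other vertex is a cut vertex either.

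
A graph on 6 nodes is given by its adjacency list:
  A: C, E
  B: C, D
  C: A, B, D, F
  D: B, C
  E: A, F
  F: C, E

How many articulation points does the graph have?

1

Removing C increases the component count from 1 to 2, so C is a cut vertex.
By contrast removing F leaves 1 component; it is not a cut vertex. No other vertex is a cut vertex either.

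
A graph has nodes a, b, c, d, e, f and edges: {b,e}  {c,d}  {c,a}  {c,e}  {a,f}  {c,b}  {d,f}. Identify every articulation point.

c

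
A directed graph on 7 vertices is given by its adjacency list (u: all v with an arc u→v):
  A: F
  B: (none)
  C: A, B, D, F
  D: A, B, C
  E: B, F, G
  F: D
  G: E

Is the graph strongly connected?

No

There is no directed path from A to E, so the graph is not strongly connected.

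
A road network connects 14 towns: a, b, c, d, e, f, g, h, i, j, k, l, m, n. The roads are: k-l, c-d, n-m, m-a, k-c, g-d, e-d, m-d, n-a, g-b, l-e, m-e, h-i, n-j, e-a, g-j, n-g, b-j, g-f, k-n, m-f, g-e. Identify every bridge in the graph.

h-i

The edges on the cycle g-b-j-g are not bridges since each lies on that cycle.
But removing h-i disconnects h from i — this is a bridge.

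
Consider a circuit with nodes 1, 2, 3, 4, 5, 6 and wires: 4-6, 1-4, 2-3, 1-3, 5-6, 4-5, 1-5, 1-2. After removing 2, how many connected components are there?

With 2 gone, the remaining components are: {1, 3, 4, 5, 6}.
That is 1 component.

1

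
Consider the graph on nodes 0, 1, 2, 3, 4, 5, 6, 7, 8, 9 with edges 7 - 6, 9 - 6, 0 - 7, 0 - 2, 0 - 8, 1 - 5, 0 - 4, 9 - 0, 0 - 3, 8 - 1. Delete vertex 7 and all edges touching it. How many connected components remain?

With 7 gone, the remaining components are: {0, 1, 2, 3, 4, 5, 6, 8, 9}.
That is 1 component.

1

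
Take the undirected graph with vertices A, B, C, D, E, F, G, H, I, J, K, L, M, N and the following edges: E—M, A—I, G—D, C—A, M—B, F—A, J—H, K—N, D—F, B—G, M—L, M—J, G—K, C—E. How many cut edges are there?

The edges on the cycle C-E-M-B-G-D-F-A-C are not bridges since each lies on that cycle.
But removing J—M disconnects J from M; removing J—H disconnects J from H; removing M—L disconnects M from L; removing I—A disconnects I from A — these are bridges.
In total 6 edges are bridges.

6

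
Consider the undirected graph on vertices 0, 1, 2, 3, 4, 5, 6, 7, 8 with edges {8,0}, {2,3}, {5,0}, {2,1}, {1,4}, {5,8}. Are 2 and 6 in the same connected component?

The component containing 2 is {1, 2, 3, 4}, and 6 is not in it.

No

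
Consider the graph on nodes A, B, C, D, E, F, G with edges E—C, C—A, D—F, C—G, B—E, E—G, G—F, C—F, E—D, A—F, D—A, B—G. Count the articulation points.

0

Removing A, for instance, still leaves 1 component. No single vertex removal increases the component count — the graph has no articulation points.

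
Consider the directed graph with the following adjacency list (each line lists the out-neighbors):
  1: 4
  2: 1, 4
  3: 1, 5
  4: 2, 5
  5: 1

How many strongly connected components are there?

{1, 2, 4, 5} are all mutually reachable — one SCC of size 4.
{3} is an SCC by itself.
That gives 2 strongly connected components.

2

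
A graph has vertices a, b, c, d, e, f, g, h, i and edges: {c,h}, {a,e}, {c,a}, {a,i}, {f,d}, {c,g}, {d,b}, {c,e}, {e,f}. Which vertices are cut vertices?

Removing a increases the component count from 1 to 2, so a is a cut vertex.
Removing c increases the component count from 1 to 3, so c is a cut vertex.
Removing d increases the component count from 1 to 2, so d is a cut vertex.
Likewise e, f are cut vertices.
By contrast removing h leaves 1 component; it is not a cut vertex. No other vertex is a cut vertex either.

a, c, d, e, f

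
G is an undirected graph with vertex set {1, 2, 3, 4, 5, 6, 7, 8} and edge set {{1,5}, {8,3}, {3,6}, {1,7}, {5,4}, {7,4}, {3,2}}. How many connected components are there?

2

Starting from 2 we can reach 2, 3, 6, 8. That is one component of size 4.
Starting from 1 we can reach 1, 4, 5, 7. That is one component of size 4.
Total: 2 components.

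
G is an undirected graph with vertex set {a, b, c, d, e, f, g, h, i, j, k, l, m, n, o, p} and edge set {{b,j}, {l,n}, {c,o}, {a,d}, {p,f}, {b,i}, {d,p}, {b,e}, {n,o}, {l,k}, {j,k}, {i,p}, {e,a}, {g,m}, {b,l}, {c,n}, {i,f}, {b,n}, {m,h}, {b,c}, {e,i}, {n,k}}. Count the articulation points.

2

Removing b increases the component count from 2 to 3, so b is a cut vertex.
Removing m increases the component count from 2 to 3, so m is a cut vertex.
By contrast removing i leaves 2 components; it is not a cut vertex. No other vertex is a cut vertex either.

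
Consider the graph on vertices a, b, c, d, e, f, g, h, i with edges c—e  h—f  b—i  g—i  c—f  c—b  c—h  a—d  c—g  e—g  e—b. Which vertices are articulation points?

c

Removing c increases the component count from 2 to 3, so c is a cut vertex.
By contrast removing d leaves 2 components; it is not a cut vertex. No other vertex is a cut vertex either.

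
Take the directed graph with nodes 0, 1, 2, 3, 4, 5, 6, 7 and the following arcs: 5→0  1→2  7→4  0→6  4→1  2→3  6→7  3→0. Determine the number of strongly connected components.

2

{0, 1, 2, 3, 4, 6, 7} are all mutually reachable — one SCC of size 7.
{5} is an SCC by itself.
That gives 2 strongly connected components.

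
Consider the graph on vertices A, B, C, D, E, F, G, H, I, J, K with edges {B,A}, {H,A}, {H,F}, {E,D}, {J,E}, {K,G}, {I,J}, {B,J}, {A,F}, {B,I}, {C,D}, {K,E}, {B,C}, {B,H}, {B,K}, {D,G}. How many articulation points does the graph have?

Removing B increases the component count from 1 to 2, so B is a cut vertex.
By contrast removing A leaves 1 component; it is not a cut vertex. No other vertex is a cut vertex either.

1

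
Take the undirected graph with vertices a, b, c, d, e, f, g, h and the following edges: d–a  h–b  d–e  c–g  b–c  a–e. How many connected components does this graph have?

3

f is isolated — a component by itself.
Starting from a we can reach a, d, e. That is one component of size 3.
Starting from b we can reach b, c, g, h. That is one component of size 4.
Total: 3 components.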